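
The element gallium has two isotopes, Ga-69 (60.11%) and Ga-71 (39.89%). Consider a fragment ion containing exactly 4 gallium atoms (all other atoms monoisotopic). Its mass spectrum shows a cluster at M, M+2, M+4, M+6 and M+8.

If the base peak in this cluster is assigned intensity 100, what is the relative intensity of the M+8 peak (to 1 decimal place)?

Binomial terms of (0.6011 + 0.3989)^4: M 0.1306, M+2 0.3465, M+4 0.3450, M+6 0.1526, M+8 0.0253 → M+2 is the base peak.
P(M+2) = C(4,1) × 0.6011^3 × 0.3989^1 = 4 × 0.21719018 × 0.3989 = 0.346549 (base)
P(M+8) = C(4,4) × 0.6011^0 × 0.3989^4 = 1 × 1.0000 × 0.02531956 = 0.025320
Relative intensity = 0.025320 / 0.346549 × 100 = 7.3

7.3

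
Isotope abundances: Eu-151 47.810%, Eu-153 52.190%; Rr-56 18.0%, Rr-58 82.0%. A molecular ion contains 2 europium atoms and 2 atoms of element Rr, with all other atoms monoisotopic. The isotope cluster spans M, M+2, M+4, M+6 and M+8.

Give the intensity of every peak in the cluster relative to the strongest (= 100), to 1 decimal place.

1.8 : 20.1 : 74.5 : 100.0 : 44.0

Europium pattern (n=2): 0.22857961 : 0.49904078 : 0.27237961
Element Rr pattern (n=2): 0.0324 : 0.2952 : 0.6724
Convolve the two distributions (both contribute in 2-u steps):
  M: 0.22857961×0.0324 = 0.007406
  M+2: 0.22857961×0.2952 + 0.49904078×0.0324 = 0.083646
  M+4: 0.22857961×0.6724 + 0.49904078×0.2952 + 0.27237961×0.0324 = 0.309839
  M+6: 0.49904078×0.6724 + 0.27237961×0.2952 = 0.415961
  M+8: 0.27237961×0.6724 = 0.183148
Scale to base peak (0.415961) = 100: 1.8 : 20.1 : 74.5 : 100.0 : 44.0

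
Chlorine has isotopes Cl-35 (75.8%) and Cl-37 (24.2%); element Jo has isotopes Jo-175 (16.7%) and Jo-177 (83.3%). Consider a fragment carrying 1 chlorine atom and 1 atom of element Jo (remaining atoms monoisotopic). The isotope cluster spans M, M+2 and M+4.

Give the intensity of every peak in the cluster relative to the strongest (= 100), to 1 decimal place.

18.8 : 100.0 : 30.0

Chlorine pattern (n=1): 0.7580 : 0.2420
Element Jo pattern (n=1): 0.1670 : 0.8330
Convolve the two distributions (both contribute in 2-u steps):
  M: 0.7580×0.1670 = 0.126586
  M+2: 0.7580×0.8330 + 0.2420×0.1670 = 0.671828
  M+4: 0.2420×0.8330 = 0.201586
Scale to base peak (0.671828) = 100: 18.8 : 100.0 : 30.0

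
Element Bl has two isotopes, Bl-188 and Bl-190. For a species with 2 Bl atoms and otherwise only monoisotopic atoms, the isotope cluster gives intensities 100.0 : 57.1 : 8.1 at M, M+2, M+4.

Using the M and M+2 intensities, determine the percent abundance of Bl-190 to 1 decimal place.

Write p for the Bl-188 fraction. I(M+2)/I(M) = [C(2,1)·p^1·(1−p)] / p^2 = 2·(1−p)/p = 57.1/100.0 = 0.5710
(1−p)/p = 0.5710/2 = 0.2855  ⇒  p = 1/(1 + 0.2855) = 0.7779
Bl-188: 77.8%, Bl-190: 22.2%.

22.2%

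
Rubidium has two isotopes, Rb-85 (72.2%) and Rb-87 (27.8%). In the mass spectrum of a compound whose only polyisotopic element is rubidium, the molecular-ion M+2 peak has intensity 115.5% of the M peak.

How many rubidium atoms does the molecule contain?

3

The M+2/M ratio from n Rb atoms is n · q/p = n · 0.278/0.722.
n = 1.155 × 0.722/0.278 = 3.00 ≈ 3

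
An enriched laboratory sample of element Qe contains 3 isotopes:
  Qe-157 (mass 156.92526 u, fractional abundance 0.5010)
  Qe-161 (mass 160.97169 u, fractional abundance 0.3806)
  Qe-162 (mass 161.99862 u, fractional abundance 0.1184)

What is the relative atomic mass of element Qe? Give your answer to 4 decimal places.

159.0660 u

Average mass = Σ (abundance × isotope mass) = 0.5010 × 156.92526 + 0.3806 × 160.97169 + 0.1184 × 161.99862
= 78.619555 + 61.265825 + 19.180637 = 159.066017 u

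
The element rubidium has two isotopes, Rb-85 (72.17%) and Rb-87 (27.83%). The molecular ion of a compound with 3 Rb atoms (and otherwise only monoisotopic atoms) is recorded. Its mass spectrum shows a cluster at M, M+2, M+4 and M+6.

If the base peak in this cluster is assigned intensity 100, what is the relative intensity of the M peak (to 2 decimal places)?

(0.7217 + 0.2783)^3 gives M 0.3759, M+2 0.4349, M+4 0.1677, M+6 0.0216; the largest is M+2.
P(M+2) = C(3,1) × 0.7217^2 × 0.2783^1 = 3 × 0.52085089 × 0.2783 = 0.434858 (base)
P(M) = C(3,0) × 0.7217^3 × 0.2783^0 = 1 × 0.37589809 × 1.0000 = 0.375898
Relative intensity = 0.375898 / 0.434858 × 100 = 86.44

86.44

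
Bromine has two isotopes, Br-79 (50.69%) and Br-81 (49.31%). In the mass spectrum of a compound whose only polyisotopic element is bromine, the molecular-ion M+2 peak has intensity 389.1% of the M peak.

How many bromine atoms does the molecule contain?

With n Br atoms, P(M+2)/P(M) = C(n,1)·p^(n−1)q / p^n = n·q/p = n · 0.4931/0.5069.
n = 3.891 × 0.5069/0.4931 = 4.00 ≈ 4

4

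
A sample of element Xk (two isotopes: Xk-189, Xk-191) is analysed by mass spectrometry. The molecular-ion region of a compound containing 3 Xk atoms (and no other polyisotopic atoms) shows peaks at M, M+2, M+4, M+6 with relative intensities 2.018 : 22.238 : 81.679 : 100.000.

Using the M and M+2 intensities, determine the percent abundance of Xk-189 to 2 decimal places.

21.40%

If p is the fraction of Xk that is Xk-189, then I(M+2)/I(M) = [C(3,1)·p^2·(1−p)] / p^3 = 3·(1−p)/p = 22.238/2.018 = 11.0198
(1−p)/p = 11.0198/3 = 3.6733  ⇒  p = 1/(1 + 3.6733) = 0.2140
Xk-189: 21.40%, Xk-191: 78.60%.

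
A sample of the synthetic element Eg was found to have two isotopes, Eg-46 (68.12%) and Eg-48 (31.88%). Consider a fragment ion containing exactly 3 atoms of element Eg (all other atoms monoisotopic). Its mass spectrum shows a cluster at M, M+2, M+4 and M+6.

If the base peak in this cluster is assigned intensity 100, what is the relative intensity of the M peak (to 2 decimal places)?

71.23

Binomial terms of (0.6812 + 0.3188)^3: M 0.3161, M+2 0.4438, M+4 0.2077, M+6 0.0324 → M+2 is the base peak.
P(M+2) = C(3,1) × 0.6812^2 × 0.3188^1 = 3 × 0.46403344 × 0.3188 = 0.443802 (base)
P(M) = C(3,0) × 0.6812^3 × 0.3188^0 = 1 × 0.31609958 × 1.0000 = 0.316100
Relative intensity = 0.316100 / 0.443802 × 100 = 71.23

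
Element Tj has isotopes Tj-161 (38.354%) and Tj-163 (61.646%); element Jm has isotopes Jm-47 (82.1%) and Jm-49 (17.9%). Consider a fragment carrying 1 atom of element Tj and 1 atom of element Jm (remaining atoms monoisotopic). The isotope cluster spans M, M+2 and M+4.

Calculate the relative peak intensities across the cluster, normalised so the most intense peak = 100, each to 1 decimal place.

Element Tj pattern (n=1): 0.38354 : 0.61646
Element Jm pattern (n=1): 0.8210 : 0.1790
Convolve the two distributions (both contribute in 2-u steps):
  M: 0.38354×0.8210 = 0.314886
  M+2: 0.38354×0.1790 + 0.61646×0.8210 = 0.574767
  M+4: 0.61646×0.1790 = 0.110346
Scale to base peak (0.574767) = 100: 54.8 : 100.0 : 19.2

54.8 : 100.0 : 19.2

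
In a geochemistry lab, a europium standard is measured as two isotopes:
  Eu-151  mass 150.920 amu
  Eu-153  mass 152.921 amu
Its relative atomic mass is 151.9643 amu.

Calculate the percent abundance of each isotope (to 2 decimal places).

With x = fraction of Eu-151 (so Eu-153 is 1 − x):
150.920·x + 152.921·(1 − x) = 151.9643
(150.920 − 152.921)·x = 151.9643 − 152.921
x = -0.9567 / -2.001 = 0.47811 → 47.81% Eu-151, 52.19% Eu-153.

Eu-151: 47.81%, Eu-153: 52.19%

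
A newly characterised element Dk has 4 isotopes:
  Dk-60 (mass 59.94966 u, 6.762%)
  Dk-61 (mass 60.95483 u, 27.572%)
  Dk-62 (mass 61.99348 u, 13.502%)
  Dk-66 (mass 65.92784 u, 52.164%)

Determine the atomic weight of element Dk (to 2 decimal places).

The abundance-weighted mean is 0.06762 × 59.94966 + 0.27572 × 60.95483 + 0.13502 × 61.99348 + 0.52164 × 65.92784
= 4.053796 + 16.806466 + 8.370360 + 34.390598 = 63.621220 u

63.62 u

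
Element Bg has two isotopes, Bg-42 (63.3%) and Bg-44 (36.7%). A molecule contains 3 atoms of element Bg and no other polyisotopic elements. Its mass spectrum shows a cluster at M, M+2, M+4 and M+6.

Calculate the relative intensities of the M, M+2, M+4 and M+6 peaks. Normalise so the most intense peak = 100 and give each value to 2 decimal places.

The 3 Bg atoms are independent, so intensities follow the terms of (0.633 + 0.367)^3.
P(M) = 0.633^3 = 0.253636
P(M+2) = 3 × 0.633^2 × 0.367^1 = 0.441159
P(M+4) = 3 × 0.633^1 × 0.367^2 = 0.255774
P(M+6) = 0.367^3 = 0.049431
The M+2 peak is largest (0.441159); scaling to 100 gives 57.49 : 100.00 : 57.98 : 11.20.

57.49 : 100.00 : 57.98 : 11.20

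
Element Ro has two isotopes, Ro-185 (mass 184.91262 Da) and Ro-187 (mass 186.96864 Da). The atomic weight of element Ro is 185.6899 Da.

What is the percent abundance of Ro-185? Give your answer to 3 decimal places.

62.195%

With x = fraction of Ro-185 (so Ro-187 is 1 − x):
184.91262·x + 186.96864·(1 − x) = 185.6899
(184.91262 − 186.96864)·x = 185.6899 − 186.96864
x = -1.27874 / -2.05602 = 0.62195 → 62.195% Ro-185, 37.805% Ro-187.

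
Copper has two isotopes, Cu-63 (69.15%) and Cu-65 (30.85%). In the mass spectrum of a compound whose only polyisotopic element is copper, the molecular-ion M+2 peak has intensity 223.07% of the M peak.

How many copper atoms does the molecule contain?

5

For n independent Cu atoms, I(M+2)/I(M) = n · (abundance Cu-65) / (abundance Cu-63) = n · 0.3085/0.6915.
n = 2.2307 × 0.6915/0.3085 = 5.00 ≈ 5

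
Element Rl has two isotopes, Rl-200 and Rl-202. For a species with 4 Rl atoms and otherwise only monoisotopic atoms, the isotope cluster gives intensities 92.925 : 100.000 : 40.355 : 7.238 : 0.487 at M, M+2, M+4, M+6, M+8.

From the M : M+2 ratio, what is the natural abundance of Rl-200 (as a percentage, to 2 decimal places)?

Write p for the Rl-200 fraction. I(M+2)/I(M) = [C(4,1)·p^3·(1−p)] / p^4 = 4·(1−p)/p = 100.000/92.925 = 1.0761
(1−p)/p = 1.0761/4 = 0.2690  ⇒  p = 1/(1 + 0.2690) = 0.7880
Rl-200: 78.80%, Rl-202: 21.20%.

78.80%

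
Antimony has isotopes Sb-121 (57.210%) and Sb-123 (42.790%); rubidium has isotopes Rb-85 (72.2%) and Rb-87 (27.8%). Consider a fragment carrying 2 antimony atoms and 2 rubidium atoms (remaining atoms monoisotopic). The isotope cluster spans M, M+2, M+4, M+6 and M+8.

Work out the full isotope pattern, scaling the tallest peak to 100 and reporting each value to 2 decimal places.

Antimony pattern (n=2): 0.32729841 : 0.48960318 : 0.18309841
Rubidium pattern (n=2): 0.521284 : 0.401432 : 0.077284
Convolve the two distributions (both contribute in 2-u steps):
  M: 0.32729841×0.521284 = 0.170615
  M+2: 0.32729841×0.401432 + 0.48960318×0.521284 = 0.386610
  M+4: 0.32729841×0.077284 + 0.48960318×0.401432 + 0.18309841×0.521284 = 0.317284
  M+6: 0.48960318×0.077284 + 0.18309841×0.401432 = 0.111340
  M+8: 0.18309841×0.077284 = 0.014151
Scale to base peak (0.386610) = 100: 44.13 : 100.00 : 82.07 : 28.80 : 3.66

44.13 : 100.00 : 82.07 : 28.80 : 3.66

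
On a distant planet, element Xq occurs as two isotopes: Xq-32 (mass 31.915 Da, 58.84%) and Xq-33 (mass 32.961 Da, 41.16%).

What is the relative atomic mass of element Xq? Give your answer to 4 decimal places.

32.3455 Da

Average mass = Σ (abundance × isotope mass) = 0.5884 × 31.915 + 0.4116 × 32.961
= 18.77879 + 13.56675 = 32.34554 Da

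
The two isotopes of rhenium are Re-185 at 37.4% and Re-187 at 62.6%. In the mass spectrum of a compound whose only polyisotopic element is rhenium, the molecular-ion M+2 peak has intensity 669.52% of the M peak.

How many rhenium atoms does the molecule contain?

For n independent Re atoms, I(M+2)/I(M) = n · (abundance Re-187) / (abundance Re-185) = n · 0.626/0.374.
n = 6.6952 × 0.374/0.626 = 4.00 ≈ 4

4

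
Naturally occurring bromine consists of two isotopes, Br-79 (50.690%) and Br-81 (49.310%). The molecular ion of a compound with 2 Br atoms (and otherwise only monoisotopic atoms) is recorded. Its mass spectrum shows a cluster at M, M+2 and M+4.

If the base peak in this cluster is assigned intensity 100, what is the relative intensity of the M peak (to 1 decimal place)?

51.4

Binomial terms of (0.50690 + 0.49310)^2: M 0.2569, M+2 0.4999, M+4 0.2431 → M+2 is the base peak.
P(M+2) = C(2,1) × 0.50690^1 × 0.49310^1 = 2 × 0.5069 × 0.4931 = 0.499905 (base)
P(M) = C(2,0) × 0.50690^2 × 0.49310^0 = 1 × 0.25694761 × 1.0000 = 0.256948
Relative intensity = 0.256948 / 0.499905 × 100 = 51.4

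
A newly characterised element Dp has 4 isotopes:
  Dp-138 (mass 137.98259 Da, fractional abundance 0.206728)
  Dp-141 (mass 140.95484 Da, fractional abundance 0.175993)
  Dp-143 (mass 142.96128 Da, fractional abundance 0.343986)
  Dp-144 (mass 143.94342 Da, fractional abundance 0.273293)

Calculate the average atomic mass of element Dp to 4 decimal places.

Average mass = Σ (abundance × isotope mass) = 0.206728 × 137.98259 + 0.175993 × 140.95484 + 0.343986 × 142.96128 + 0.273293 × 143.94342
= 28.524865 + 24.807065 + 49.176679 + 39.338729 = 141.847338 Da

141.8473 Da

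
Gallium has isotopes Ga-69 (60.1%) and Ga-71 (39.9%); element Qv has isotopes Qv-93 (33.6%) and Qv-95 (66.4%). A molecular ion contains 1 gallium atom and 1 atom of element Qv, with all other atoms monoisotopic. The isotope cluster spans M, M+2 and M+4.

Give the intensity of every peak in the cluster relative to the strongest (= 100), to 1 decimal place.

Gallium pattern (n=1): 0.6010 : 0.3990
Element Qv pattern (n=1): 0.3360 : 0.6640
Convolve the two distributions (both contribute in 2-u steps):
  M: 0.6010×0.3360 = 0.201936
  M+2: 0.6010×0.6640 + 0.3990×0.3360 = 0.533128
  M+4: 0.3990×0.6640 = 0.264936
Scale to base peak (0.533128) = 100: 37.9 : 100.0 : 49.7

37.9 : 100.0 : 49.7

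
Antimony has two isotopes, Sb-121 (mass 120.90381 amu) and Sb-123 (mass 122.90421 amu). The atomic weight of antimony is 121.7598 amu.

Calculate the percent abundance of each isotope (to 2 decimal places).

With x = fraction of Sb-121 (so Sb-123 is 1 − x):
120.90381·x + 122.90421·(1 − x) = 121.7598
(120.90381 − 122.90421)·x = 121.7598 − 122.90421
x = -1.14441 / -2.00040 = 0.57209 → 57.21% Sb-121, 42.79% Sb-123.

Sb-121: 57.21%, Sb-123: 42.79%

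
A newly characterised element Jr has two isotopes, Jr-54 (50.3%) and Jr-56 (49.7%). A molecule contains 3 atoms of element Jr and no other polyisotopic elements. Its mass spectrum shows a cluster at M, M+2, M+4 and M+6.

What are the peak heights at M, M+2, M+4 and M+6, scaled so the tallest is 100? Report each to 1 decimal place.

33.7 : 100.0 : 98.8 : 32.5

Expanding (0.503 + 0.497)^3:
P(M) = 0.503^3 = 0.127264
P(M+2) = 3 × 0.503^2 × 0.497^1 = 0.377236
P(M+4) = 3 × 0.503^1 × 0.497^2 = 0.372737
P(M+6) = 0.497^3 = 0.122763
The M+2 peak is largest (0.377236); scaling to 100 gives 33.7 : 100.0 : 98.8 : 32.5.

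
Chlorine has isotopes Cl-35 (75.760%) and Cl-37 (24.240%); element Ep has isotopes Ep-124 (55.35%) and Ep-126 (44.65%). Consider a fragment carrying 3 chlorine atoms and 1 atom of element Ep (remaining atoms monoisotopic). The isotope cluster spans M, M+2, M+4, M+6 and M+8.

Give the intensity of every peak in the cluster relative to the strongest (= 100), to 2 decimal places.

Chlorine pattern (n=3): 0.4348304 : 0.41738208 : 0.13354464 : 0.01424288
Element Ep pattern (n=1): 0.5535 : 0.4465
Convolve the two distributions (both contribute in 2-u steps):
  M: 0.4348304×0.5535 = 0.240679
  M+2: 0.4348304×0.4465 + 0.41738208×0.5535 = 0.425173
  M+4: 0.41738208×0.4465 + 0.13354464×0.5535 = 0.260278
  M+6: 0.13354464×0.4465 + 0.01424288×0.5535 = 0.067511
  M+8: 0.01424288×0.4465 = 0.006359
Scale to base peak (0.425173) = 100: 56.61 : 100.00 : 61.22 : 15.88 : 1.50

56.61 : 100.00 : 61.22 : 15.88 : 1.50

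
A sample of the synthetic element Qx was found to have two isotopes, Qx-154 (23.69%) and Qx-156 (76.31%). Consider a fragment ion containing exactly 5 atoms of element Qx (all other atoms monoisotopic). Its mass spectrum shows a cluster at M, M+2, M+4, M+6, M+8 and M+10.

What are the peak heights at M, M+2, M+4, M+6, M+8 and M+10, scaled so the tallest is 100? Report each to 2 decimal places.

0.19 : 2.99 : 19.28 : 62.09 : 100.00 : 64.42

Expanding (0.2369 + 0.7631)^5:
P(M) = 0.2369^5 = 0.000746
P(M+2) = 5 × 0.2369^4 × 0.7631^1 = 0.012017
P(M+4) = 10 × 0.2369^3 × 0.7631^2 = 0.077421
P(M+6) = 10 × 0.2369^2 × 0.7631^3 = 0.249387
P(M+8) = 5 × 0.2369^1 × 0.7631^4 = 0.401662
P(M+10) = 0.7631^5 = 0.258766
The M+8 peak is largest (0.401662); scaling to 100 gives 0.19 : 2.99 : 19.28 : 62.09 : 100.00 : 64.42.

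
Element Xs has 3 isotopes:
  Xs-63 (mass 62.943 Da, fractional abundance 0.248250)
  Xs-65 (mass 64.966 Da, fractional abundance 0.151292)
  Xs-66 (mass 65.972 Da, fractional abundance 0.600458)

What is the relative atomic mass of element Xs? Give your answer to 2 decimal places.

Weight each isotope mass by its fractional abundance: 0.248250 × 62.943 + 0.151292 × 64.966 + 0.600458 × 65.972
= 15.6256 + 9.8288 + 39.6134 = 65.0678 Da

65.07 Da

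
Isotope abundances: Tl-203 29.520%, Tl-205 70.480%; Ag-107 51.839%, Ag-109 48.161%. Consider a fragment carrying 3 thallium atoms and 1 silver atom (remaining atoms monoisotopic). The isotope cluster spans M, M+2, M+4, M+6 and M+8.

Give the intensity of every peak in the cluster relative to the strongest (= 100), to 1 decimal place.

3.4 : 27.4 : 80.5 : 100.0 : 42.9

Thallium pattern (n=3): 0.02572463 : 0.18425524 : 0.43991564 : 0.35010449
Silver pattern (n=1): 0.51839 : 0.48161
Convolve the two distributions (both contribute in 2-u steps):
  M: 0.02572463×0.51839 = 0.013335
  M+2: 0.02572463×0.48161 + 0.18425524×0.51839 = 0.107905
  M+4: 0.18425524×0.48161 + 0.43991564×0.51839 = 0.316787
  M+6: 0.43991564×0.48161 + 0.35010449×0.51839 = 0.393358
  M+8: 0.35010449×0.48161 = 0.168614
Scale to base peak (0.393358) = 100: 3.4 : 27.4 : 80.5 : 100.0 : 42.9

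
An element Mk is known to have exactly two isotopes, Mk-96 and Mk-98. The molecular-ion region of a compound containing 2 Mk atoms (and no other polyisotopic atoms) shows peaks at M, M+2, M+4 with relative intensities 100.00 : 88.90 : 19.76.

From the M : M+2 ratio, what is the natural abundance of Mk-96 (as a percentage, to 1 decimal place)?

Let p = fractional abundance of Mk-96. I(M+2)/I(M) = [C(2,1)·p^1·(1−p)] / p^2 = 2·(1−p)/p = 88.90/100.00 = 0.8890
(1−p)/p = 0.8890/2 = 0.4445  ⇒  p = 1/(1 + 0.4445) = 0.6923
Mk-96: 69.2%, Mk-98: 30.8%.

69.2%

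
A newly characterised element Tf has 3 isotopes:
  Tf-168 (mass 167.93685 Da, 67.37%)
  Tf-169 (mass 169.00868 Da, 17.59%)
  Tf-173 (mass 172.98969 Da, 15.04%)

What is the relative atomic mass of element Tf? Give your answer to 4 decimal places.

The abundance-weighted mean is 0.6737 × 167.93685 + 0.1759 × 169.00868 + 0.1504 × 172.98969
= 113.139056 + 29.728627 + 26.017649 = 168.885332 Da

168.8853 Da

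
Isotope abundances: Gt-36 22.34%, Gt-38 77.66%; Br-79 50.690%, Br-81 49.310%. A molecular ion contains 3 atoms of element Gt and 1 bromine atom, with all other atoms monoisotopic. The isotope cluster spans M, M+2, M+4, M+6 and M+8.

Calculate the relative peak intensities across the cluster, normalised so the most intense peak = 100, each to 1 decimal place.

Element Gt pattern (n=3): 0.01114935 : 0.11627463 : 0.40420269 : 0.46837333
Bromine pattern (n=1): 0.5069 : 0.4931
Convolve the two distributions (both contribute in 2-u steps):
  M: 0.01114935×0.5069 = 0.005652
  M+2: 0.01114935×0.4931 + 0.11627463×0.5069 = 0.064437
  M+4: 0.11627463×0.4931 + 0.40420269×0.5069 = 0.262225
  M+6: 0.40420269×0.4931 + 0.46837333×0.5069 = 0.436731
  M+8: 0.46837333×0.4931 = 0.230955
Scale to base peak (0.436731) = 100: 1.3 : 14.8 : 60.0 : 100.0 : 52.9

1.3 : 14.8 : 60.0 : 100.0 : 52.9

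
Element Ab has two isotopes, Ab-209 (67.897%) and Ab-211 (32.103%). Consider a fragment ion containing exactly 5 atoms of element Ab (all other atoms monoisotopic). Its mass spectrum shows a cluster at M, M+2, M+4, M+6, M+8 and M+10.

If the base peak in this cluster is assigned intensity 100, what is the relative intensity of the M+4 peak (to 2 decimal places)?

Term probabilities: M 0.1443, M+2 0.3411, M+4 0.3226, M+6 0.1525, M+8 0.0361, M+10 0.0034. Base peak = M+2.
P(M+2) = C(5,1) × 0.67897^4 × 0.32103^1 = 5 × 0.21252124 × 0.32103 = 0.341128 (base)
P(M+4) = C(5,2) × 0.67897^3 × 0.32103^2 = 10 × 0.31300535 × 0.10306026 = 0.322584
Relative intensity = 0.322584 / 0.341128 × 100 = 94.56

94.56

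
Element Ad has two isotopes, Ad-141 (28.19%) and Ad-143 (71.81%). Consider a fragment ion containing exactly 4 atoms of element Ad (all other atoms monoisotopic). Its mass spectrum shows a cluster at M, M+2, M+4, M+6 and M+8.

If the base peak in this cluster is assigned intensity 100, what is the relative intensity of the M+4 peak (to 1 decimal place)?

Term probabilities: M 0.0063, M+2 0.0643, M+4 0.2459, M+6 0.4176, M+8 0.2659. Base peak = M+6.
P(M+6) = C(4,3) × 0.2819^1 × 0.7181^3 = 4 × 0.2819 × 0.37030091 = 0.417551 (base)
P(M+4) = C(4,2) × 0.2819^2 × 0.7181^2 = 6 × 0.07946761 × 0.51566761 = 0.245873
Relative intensity = 0.245873 / 0.417551 × 100 = 58.9

58.9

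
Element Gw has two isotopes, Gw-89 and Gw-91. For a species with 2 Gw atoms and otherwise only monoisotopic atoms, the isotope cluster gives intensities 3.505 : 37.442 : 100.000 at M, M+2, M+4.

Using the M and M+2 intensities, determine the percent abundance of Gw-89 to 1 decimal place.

15.8%

If p is the fraction of Gw that is Gw-89, then I(M+2)/I(M) = [C(2,1)·p^1·(1−p)] / p^2 = 2·(1−p)/p = 37.442/3.505 = 10.6825
(1−p)/p = 10.6825/2 = 5.3412  ⇒  p = 1/(1 + 5.3412) = 0.1577
Gw-89: 15.8%, Gw-91: 84.2%.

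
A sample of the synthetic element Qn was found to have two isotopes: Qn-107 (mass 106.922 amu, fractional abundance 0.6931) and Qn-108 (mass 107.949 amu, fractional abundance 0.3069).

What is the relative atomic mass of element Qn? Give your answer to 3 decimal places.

107.237 amu

Average mass = Σ (abundance × isotope mass) = 0.6931 × 106.922 + 0.3069 × 107.949
= 74.1076 + 33.1295 = 107.2371 amu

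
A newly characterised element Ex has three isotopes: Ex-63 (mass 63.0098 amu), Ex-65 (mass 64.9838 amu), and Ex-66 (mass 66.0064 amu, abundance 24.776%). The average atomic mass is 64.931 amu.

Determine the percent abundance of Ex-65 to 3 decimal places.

Let x and y be the fractions of Ex-63 and Ex-65. Then x + y = 1 − 0.24776 = 0.75224 and 63.0098x + 64.9838y = 64.931 − 0.24776×66.0064 = 48.577254336.
Substituting: 63.0098x + 64.9838(0.75224 − x) = 48.577254336
(63.0098 − 64.9838)x = -0.306159376  ⇒  x = 0.15510, y = 0.59714
Ex-63: 15.510%, Ex-65: 59.714%.

59.714%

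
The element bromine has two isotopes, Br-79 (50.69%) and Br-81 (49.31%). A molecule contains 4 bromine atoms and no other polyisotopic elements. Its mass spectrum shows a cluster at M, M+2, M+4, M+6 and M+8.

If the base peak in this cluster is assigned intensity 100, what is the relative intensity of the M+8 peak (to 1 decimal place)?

15.8

Term probabilities: M 0.0660, M+2 0.2569, M+4 0.3749, M+6 0.2431, M+8 0.0591. Base peak = M+4.
P(M+4) = C(4,2) × 0.5069^2 × 0.4931^2 = 6 × 0.25694761 × 0.24314761 = 0.374857 (base)
P(M+8) = C(4,4) × 0.5069^0 × 0.4931^4 = 1 × 1.0000 × 0.05912076 = 0.059121
Relative intensity = 0.059121 / 0.374857 × 100 = 15.8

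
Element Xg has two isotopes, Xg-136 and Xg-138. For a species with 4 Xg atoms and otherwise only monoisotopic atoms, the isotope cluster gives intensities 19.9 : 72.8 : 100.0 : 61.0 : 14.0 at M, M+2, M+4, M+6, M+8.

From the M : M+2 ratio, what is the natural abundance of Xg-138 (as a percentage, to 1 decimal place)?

47.8%

Write p for the Xg-136 fraction. I(M+2)/I(M) = [C(4,1)·p^3·(1−p)] / p^4 = 4·(1−p)/p = 72.8/19.9 = 3.6583
(1−p)/p = 3.6583/4 = 0.9146  ⇒  p = 1/(1 + 0.9146) = 0.5223
Xg-136: 52.2%, Xg-138: 47.8%.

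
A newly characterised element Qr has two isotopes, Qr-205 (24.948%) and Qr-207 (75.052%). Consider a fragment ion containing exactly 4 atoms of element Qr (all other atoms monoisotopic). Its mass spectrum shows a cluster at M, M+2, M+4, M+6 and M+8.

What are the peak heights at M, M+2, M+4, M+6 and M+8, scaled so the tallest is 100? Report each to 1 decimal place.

0.9 : 11.0 : 49.9 : 100.0 : 75.2

The 4 Qr atoms are independent, so intensities follow the terms of (0.24948 + 0.75052)^4.
P(M) = 0.24948^4 = 0.003874
P(M+2) = 4 × 0.24948^3 × 0.75052^1 = 0.046615
P(M+4) = 6 × 0.24948^2 × 0.75052^2 = 0.210352
P(M+6) = 4 × 0.24948^1 × 0.75052^3 = 0.421874
P(M+8) = 0.75052^4 = 0.317285
The M+6 peak is largest (0.421874); scaling to 100 gives 0.9 : 11.0 : 49.9 : 100.0 : 75.2.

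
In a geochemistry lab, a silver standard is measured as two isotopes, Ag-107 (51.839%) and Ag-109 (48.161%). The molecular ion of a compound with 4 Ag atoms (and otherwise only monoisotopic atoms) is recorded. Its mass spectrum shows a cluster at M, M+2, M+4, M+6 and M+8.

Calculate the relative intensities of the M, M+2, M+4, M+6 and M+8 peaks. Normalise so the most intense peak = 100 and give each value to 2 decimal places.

The 4 Ag atoms are independent, so intensities follow the terms of (0.51839 + 0.48161)^4.
P(M) = 0.51839^4 = 0.072215
P(M+2) = 4 × 0.51839^3 × 0.48161^1 = 0.268365
P(M+4) = 6 × 0.51839^2 × 0.48161^2 = 0.373986
P(M+6) = 4 × 0.51839^1 × 0.48161^3 = 0.231634
P(M+8) = 0.48161^4 = 0.053800
The M+4 peak is largest (0.373986); scaling to 100 gives 19.31 : 71.76 : 100.00 : 61.94 : 14.39.

19.31 : 71.76 : 100.00 : 61.94 : 14.39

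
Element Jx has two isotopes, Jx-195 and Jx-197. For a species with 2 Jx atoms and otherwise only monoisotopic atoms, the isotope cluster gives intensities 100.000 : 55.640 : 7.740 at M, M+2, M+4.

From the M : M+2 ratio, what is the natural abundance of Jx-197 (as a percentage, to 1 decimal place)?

21.8%

Let p = fractional abundance of Jx-195. I(M+2)/I(M) = [C(2,1)·p^1·(1−p)] / p^2 = 2·(1−p)/p = 55.640/100.000 = 0.5564
(1−p)/p = 0.5564/2 = 0.2782  ⇒  p = 1/(1 + 0.2782) = 0.7824
Jx-195: 78.2%, Jx-197: 21.8%.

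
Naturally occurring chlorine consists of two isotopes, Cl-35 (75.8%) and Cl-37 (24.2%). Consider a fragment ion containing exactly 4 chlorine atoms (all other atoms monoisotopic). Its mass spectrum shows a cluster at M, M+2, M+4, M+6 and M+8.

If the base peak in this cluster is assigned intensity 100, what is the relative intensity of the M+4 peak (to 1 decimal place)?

Binomial terms of (0.758 + 0.242)^4: M 0.3301, M+2 0.4216, M+4 0.2019, M+6 0.0430, M+8 0.0034 → M+2 is the base peak.
P(M+2) = C(4,1) × 0.758^3 × 0.242^1 = 4 × 0.43551951 × 0.2420 = 0.421583 (base)
P(M+4) = C(4,2) × 0.758^2 × 0.242^2 = 6 × 0.574564 × 0.058564 = 0.201893
Relative intensity = 0.201893 / 0.421583 × 100 = 47.9

47.9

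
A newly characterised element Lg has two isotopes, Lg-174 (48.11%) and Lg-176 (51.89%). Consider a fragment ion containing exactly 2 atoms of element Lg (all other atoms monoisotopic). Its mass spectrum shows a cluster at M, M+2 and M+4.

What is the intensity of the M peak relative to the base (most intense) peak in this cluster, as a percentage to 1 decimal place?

Term probabilities: M 0.2315, M+2 0.4993, M+4 0.2693. Base peak = M+2.
P(M+2) = C(2,1) × 0.4811^1 × 0.5189^1 = 2 × 0.4811 × 0.5189 = 0.499286 (base)
P(M) = C(2,0) × 0.4811^2 × 0.5189^0 = 1 × 0.23145721 × 1.0000 = 0.231457
Relative intensity = 0.231457 / 0.499286 × 100 = 46.4

46.4%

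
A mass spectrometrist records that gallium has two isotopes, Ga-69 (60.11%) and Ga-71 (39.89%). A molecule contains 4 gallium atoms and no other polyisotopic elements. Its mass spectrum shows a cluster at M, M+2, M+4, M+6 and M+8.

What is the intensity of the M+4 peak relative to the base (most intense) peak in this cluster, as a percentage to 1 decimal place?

99.5%

(0.6011 + 0.3989)^4 gives M 0.1306, M+2 0.3465, M+4 0.3450, M+6 0.1526, M+8 0.0253; the largest is M+2.
P(M+2) = C(4,1) × 0.6011^3 × 0.3989^1 = 4 × 0.21719018 × 0.3989 = 0.346549 (base)
P(M+4) = C(4,2) × 0.6011^2 × 0.3989^2 = 6 × 0.36132121 × 0.15912121 = 0.344963
Relative intensity = 0.344963 / 0.346549 × 100 = 99.5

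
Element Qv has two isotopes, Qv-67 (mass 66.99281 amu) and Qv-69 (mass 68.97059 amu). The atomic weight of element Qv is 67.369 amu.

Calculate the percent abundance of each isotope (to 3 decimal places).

Qv-67: 80.979%, Qv-69: 19.021%

Writing the weighted mean with unknown fraction x of Qv-67:
66.99281·x + 68.97059·(1 − x) = 67.369
(66.99281 − 68.97059)·x = 67.369 − 68.97059
x = -1.60159 / -1.97778 = 0.80979 → 80.979% Qv-67, 19.021% Qv-69.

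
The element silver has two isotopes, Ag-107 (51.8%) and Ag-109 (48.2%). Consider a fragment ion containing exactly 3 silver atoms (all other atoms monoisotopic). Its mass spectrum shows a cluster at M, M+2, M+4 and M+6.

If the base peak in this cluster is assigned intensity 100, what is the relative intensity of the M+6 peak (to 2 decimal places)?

28.86

Term probabilities: M 0.1390, M+2 0.3880, M+4 0.3610, M+6 0.1120. Base peak = M+2.
P(M+2) = C(3,1) × 0.518^2 × 0.482^1 = 3 × 0.268324 × 0.4820 = 0.387997 (base)
P(M+6) = C(3,3) × 0.518^0 × 0.482^3 = 1 × 1.0000 × 0.11198017 = 0.111980
Relative intensity = 0.111980 / 0.387997 × 100 = 28.86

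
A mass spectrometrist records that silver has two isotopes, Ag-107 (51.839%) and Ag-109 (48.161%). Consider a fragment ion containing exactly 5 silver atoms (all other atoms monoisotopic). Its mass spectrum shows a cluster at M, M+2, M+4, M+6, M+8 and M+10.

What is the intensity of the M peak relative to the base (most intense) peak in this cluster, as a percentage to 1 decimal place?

Term probabilities: M 0.0374, M+2 0.1739, M+4 0.3231, M+6 0.3002, M+8 0.1394, M+10 0.0259. Base peak = M+4.
P(M+4) = C(5,2) × 0.51839^3 × 0.48161^2 = 10 × 0.13930601 × 0.23194819 = 0.323118 (base)
P(M) = C(5,0) × 0.51839^5 × 0.48161^0 = 1 × 0.03743545 × 1.0000 = 0.037435
Relative intensity = 0.037435 / 0.323118 × 100 = 11.6

11.6%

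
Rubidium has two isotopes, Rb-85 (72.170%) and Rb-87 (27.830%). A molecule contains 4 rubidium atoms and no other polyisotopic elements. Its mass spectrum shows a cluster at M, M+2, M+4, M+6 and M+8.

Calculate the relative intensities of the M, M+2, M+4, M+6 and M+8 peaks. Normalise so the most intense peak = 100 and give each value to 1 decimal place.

64.8 : 100.0 : 57.8 : 14.9 : 1.4

Each Rb atom is independently Rb-85 (p = 0.72170) or Rb-87 (q = 0.27830); the cluster is the binomial expansion (p + q)^4.
P(M) = 0.72170^4 = 0.271286
P(M+2) = 4 × 0.72170^3 × 0.27830^1 = 0.418450
P(M+4) = 6 × 0.72170^2 × 0.27830^2 = 0.242042
P(M+6) = 4 × 0.72170^1 × 0.27830^3 = 0.062224
P(M+8) = 0.27830^4 = 0.005999
The M+2 peak is largest (0.418450); scaling to 100 gives 64.8 : 100.0 : 57.8 : 14.9 : 1.4.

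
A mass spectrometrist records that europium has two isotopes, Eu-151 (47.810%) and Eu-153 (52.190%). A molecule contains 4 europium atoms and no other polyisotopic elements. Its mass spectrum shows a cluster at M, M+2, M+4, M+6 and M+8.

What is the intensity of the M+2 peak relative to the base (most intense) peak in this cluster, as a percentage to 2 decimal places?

Binomial terms of (0.47810 + 0.52190)^4: M 0.0522, M+2 0.2281, M+4 0.3736, M+6 0.2719, M+8 0.0742 → M+4 is the base peak.
P(M+4) = C(4,2) × 0.47810^2 × 0.52190^2 = 6 × 0.22857961 × 0.27237961 = 0.373563 (base)
P(M+2) = C(4,1) × 0.47810^3 × 0.52190^1 = 4 × 0.10928391 × 0.5219 = 0.228141
Relative intensity = 0.228141 / 0.373563 × 100 = 61.07

61.07%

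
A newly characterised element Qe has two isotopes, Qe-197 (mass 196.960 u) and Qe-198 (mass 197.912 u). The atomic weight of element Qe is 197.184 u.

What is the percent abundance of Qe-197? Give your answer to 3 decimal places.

Let x be the fractional abundance of Qe-197; then Qe-198 has abundance 1 − x.
196.960·x + 197.912·(1 − x) = 197.184
(196.960 − 197.912)·x = 197.184 − 197.912
x = -0.728 / -0.952 = 0.76471 → 76.471% Qe-197, 23.529% Qe-198.

76.471%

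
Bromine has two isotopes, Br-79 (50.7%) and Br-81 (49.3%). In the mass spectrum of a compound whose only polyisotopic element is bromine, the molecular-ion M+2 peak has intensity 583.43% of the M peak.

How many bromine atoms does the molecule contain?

With n Br atoms, P(M+2)/P(M) = C(n,1)·p^(n−1)q / p^n = n·q/p = n · 0.493/0.507.
n = 5.8343 × 0.507/0.493 = 6.00 ≈ 6

6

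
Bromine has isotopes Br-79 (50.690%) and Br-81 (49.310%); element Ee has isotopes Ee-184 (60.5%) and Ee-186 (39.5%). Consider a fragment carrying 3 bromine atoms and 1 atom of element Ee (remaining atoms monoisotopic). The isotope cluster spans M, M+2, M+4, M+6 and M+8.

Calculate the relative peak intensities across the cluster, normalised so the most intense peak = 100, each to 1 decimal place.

21.1 : 75.3 : 100.0 : 58.5 : 12.7

Bromine pattern (n=3): 0.13024674 : 0.3801026 : 0.36975457 : 0.11989609
Element Ee pattern (n=1): 0.6050 : 0.3950
Convolve the two distributions (both contribute in 2-u steps):
  M: 0.13024674×0.6050 = 0.078799
  M+2: 0.13024674×0.3950 + 0.3801026×0.6050 = 0.281410
  M+4: 0.3801026×0.3950 + 0.36975457×0.6050 = 0.373842
  M+6: 0.36975457×0.3950 + 0.11989609×0.6050 = 0.218590
  M+8: 0.11989609×0.3950 = 0.047359
Scale to base peak (0.373842) = 100: 21.1 : 75.3 : 100.0 : 58.5 : 12.7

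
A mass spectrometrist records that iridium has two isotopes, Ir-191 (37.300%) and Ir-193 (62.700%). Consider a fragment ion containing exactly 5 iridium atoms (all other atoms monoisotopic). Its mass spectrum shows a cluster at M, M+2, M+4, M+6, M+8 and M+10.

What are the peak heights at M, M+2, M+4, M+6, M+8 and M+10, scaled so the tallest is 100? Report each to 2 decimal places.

2.11 : 17.70 : 59.49 : 100.00 : 84.05 : 28.26

Expanding (0.37300 + 0.62700)^5:
P(M) = 0.37300^5 = 0.007220
P(M+2) = 5 × 0.37300^4 × 0.62700^1 = 0.060684
P(M+4) = 10 × 0.37300^3 × 0.62700^2 = 0.204015
P(M+6) = 10 × 0.37300^2 × 0.62700^3 = 0.342942
P(M+8) = 5 × 0.37300^1 × 0.62700^4 = 0.288237
P(M+10) = 0.62700^5 = 0.096903
The M+6 peak is largest (0.342942); scaling to 100 gives 2.11 : 17.70 : 59.49 : 100.00 : 84.05 : 28.26.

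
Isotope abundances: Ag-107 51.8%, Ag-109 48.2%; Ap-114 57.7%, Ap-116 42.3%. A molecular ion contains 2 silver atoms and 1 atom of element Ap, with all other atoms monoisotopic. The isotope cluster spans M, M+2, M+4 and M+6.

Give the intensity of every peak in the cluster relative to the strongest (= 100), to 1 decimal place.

Silver pattern (n=2): 0.268324 : 0.499352 : 0.232324
Element Ap pattern (n=1): 0.5770 : 0.4230
Convolve the two distributions (both contribute in 2-u steps):
  M: 0.268324×0.5770 = 0.154823
  M+2: 0.268324×0.4230 + 0.499352×0.5770 = 0.401627
  M+4: 0.499352×0.4230 + 0.232324×0.5770 = 0.345277
  M+6: 0.232324×0.4230 = 0.098273
Scale to base peak (0.401627) = 100: 38.5 : 100.0 : 86.0 : 24.5

38.5 : 100.0 : 86.0 : 24.5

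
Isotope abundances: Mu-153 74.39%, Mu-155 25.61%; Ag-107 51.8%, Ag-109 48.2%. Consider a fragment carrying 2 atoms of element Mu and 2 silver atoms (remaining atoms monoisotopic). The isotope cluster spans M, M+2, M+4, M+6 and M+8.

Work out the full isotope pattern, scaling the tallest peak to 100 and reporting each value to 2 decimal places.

39.22 : 100.00 : 88.87 : 32.03 : 4.02

Element Mu pattern (n=2): 0.55338721 : 0.38102558 : 0.06558721
Silver pattern (n=2): 0.268324 : 0.499352 : 0.232324
Convolve the two distributions (both contribute in 2-u steps):
  M: 0.55338721×0.268324 = 0.148487
  M+2: 0.55338721×0.499352 + 0.38102558×0.268324 = 0.378573
  M+4: 0.55338721×0.232324 + 0.38102558×0.499352 + 0.06558721×0.268324 = 0.336430
  M+6: 0.38102558×0.232324 + 0.06558721×0.499352 = 0.121272
  M+8: 0.06558721×0.232324 = 0.015237
Scale to base peak (0.378573) = 100: 39.22 : 100.00 : 88.87 : 32.03 : 4.02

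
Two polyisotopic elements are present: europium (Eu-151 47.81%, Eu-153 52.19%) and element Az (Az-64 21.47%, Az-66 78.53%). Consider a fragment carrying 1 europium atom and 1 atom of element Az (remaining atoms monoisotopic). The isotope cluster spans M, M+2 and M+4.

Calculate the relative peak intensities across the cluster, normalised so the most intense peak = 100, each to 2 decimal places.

21.06 : 100.00 : 84.07

Europium pattern (n=1): 0.4781 : 0.5219
Element Az pattern (n=1): 0.2147 : 0.7853
Convolve the two distributions (both contribute in 2-u steps):
  M: 0.4781×0.2147 = 0.102648
  M+2: 0.4781×0.7853 + 0.5219×0.2147 = 0.487504
  M+4: 0.5219×0.7853 = 0.409848
Scale to base peak (0.487504) = 100: 21.06 : 100.00 : 84.07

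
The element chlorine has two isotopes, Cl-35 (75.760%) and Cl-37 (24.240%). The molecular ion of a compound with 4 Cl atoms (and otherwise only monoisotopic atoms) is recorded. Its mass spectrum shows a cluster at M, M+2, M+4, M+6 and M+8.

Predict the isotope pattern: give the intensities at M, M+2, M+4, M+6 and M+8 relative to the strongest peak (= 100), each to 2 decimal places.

Expanding (0.75760 + 0.24240)^4:
P(M) = 0.75760^4 = 0.329428
P(M+2) = 4 × 0.75760^3 × 0.24240^1 = 0.421612
P(M+4) = 6 × 0.75760^2 × 0.24240^2 = 0.202347
P(M+6) = 4 × 0.75760^1 × 0.24240^3 = 0.043162
P(M+8) = 0.24240^4 = 0.003452
The M+2 peak is largest (0.421612); scaling to 100 gives 78.14 : 100.00 : 47.99 : 10.24 : 0.82.

78.14 : 100.00 : 47.99 : 10.24 : 0.82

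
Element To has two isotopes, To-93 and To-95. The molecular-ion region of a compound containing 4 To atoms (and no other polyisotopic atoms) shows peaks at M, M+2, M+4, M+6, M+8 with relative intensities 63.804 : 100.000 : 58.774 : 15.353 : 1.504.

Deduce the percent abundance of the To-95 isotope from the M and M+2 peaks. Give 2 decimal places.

If p is the fraction of To that is To-93, then I(M+2)/I(M) = [C(4,1)·p^3·(1−p)] / p^4 = 4·(1−p)/p = 100.000/63.804 = 1.5673
(1−p)/p = 1.5673/4 = 0.3918  ⇒  p = 1/(1 + 0.3918) = 0.7185
To-93: 71.85%, To-95: 28.15%.

28.15%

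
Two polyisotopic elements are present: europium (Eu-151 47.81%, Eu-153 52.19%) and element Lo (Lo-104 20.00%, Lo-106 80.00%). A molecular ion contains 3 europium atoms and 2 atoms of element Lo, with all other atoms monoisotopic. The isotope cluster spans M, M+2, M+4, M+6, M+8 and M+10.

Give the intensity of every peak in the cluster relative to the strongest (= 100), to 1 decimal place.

1.2 : 13.7 : 55.6 : 100.0 : 82.1 : 25.3

Europium pattern (n=3): 0.10928391 : 0.3578871 : 0.39067407 : 0.14215492
Element Lo pattern (n=2): 0.0400 : 0.3200 : 0.6400
Convolve the two distributions (both contribute in 2-u steps):
  M: 0.10928391×0.0400 = 0.004371
  M+2: 0.10928391×0.3200 + 0.3578871×0.0400 = 0.049286
  M+4: 0.10928391×0.6400 + 0.3578871×0.3200 + 0.39067407×0.0400 = 0.200093
  M+6: 0.3578871×0.6400 + 0.39067407×0.3200 + 0.14215492×0.0400 = 0.359750
  M+8: 0.39067407×0.6400 + 0.14215492×0.3200 = 0.295521
  M+10: 0.14215492×0.6400 = 0.090979
Scale to base peak (0.359750) = 100: 1.2 : 13.7 : 55.6 : 100.0 : 82.1 : 25.3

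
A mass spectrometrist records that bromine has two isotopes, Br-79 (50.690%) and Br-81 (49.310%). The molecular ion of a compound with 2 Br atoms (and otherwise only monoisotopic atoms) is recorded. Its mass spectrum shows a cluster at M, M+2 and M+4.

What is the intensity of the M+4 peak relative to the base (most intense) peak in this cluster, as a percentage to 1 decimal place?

48.6%

Term probabilities: M 0.2569, M+2 0.4999, M+4 0.2431. Base peak = M+2.
P(M+2) = C(2,1) × 0.50690^1 × 0.49310^1 = 2 × 0.5069 × 0.4931 = 0.499905 (base)
P(M+4) = C(2,2) × 0.50690^0 × 0.49310^2 = 1 × 1.0000 × 0.24314761 = 0.243148
Relative intensity = 0.243148 / 0.499905 × 100 = 48.6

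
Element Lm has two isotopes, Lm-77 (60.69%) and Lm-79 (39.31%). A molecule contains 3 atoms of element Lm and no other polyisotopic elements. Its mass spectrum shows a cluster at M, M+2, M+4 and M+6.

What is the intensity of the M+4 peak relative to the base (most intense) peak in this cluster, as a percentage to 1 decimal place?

64.8%

(0.6069 + 0.3931)^3 gives M 0.2235, M+2 0.4344, M+4 0.2813, M+6 0.0607; the largest is M+2.
P(M+2) = C(3,1) × 0.6069^2 × 0.3931^1 = 3 × 0.36832761 × 0.3931 = 0.434369 (base)
P(M+4) = C(3,2) × 0.6069^1 × 0.3931^2 = 3 × 0.6069 × 0.15452761 = 0.281348
Relative intensity = 0.281348 / 0.434369 × 100 = 64.8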